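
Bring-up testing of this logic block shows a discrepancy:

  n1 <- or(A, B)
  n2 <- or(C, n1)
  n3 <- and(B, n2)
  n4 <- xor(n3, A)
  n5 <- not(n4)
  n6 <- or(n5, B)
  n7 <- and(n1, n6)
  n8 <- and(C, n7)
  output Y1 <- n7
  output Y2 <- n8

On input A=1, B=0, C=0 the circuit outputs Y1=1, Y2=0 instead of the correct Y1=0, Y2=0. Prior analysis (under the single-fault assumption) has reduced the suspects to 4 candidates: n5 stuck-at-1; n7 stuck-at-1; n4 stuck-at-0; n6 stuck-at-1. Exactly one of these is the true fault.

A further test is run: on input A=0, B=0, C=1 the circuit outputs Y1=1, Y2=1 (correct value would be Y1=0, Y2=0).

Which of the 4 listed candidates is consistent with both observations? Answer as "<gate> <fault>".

Evaluate each candidate on input A=0, B=0, C=1:
  n5 stuck-at-1: n1=0, n2=1, n3=0, n4=0, n5=1 [stuck-at-1], n6=1, n7=0, n8=0 → Y1=0, Y2=0 — eliminated
  n7 stuck-at-1: n1=0, n2=1, n3=0, n4=0, n5=1, n6=1, n7=1 [stuck-at-1], n8=1 → Y1=1, Y2=1 — matches
  n4 stuck-at-0: n1=0, n2=1, n3=0, n4=0 [stuck-at-0], n5=1, n6=1, n7=0, n8=0 → Y1=0, Y2=0 — eliminated
  n6 stuck-at-1: n1=0, n2=1, n3=0, n4=0, n5=1, n6=1 [stuck-at-1], n7=0, n8=0 → Y1=0, Y2=0 — eliminated
Only n7 stuck-at-1 reproduces the observed Y1=1, Y2=1.

n7 stuck-at-1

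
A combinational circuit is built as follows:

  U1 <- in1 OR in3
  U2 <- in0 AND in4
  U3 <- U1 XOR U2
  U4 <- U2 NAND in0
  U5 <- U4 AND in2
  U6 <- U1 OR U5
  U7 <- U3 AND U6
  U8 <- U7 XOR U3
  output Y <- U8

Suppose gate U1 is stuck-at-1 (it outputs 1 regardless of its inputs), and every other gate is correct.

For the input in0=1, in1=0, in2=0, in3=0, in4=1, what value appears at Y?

0

Propagate with U1 forced: U1=1 [stuck-at-1], U2=1, U3=0, U4=0, U5=0, U6=1, U7=0, U8=0.
So Y = 0. (Without the fault it would be 1.)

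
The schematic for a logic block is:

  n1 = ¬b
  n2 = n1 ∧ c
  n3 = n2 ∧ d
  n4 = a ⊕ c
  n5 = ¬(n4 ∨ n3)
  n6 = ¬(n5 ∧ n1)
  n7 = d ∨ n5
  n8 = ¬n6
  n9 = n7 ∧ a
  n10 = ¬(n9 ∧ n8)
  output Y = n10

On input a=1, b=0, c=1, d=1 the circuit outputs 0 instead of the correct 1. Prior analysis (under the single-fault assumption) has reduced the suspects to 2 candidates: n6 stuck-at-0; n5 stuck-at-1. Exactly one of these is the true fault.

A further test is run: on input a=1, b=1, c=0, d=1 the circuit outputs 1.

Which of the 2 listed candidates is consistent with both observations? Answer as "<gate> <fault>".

n5 stuck-at-1

Evaluate each candidate on input a=1, b=1, c=0, d=1:
  n6 stuck-at-0: n1=0, n2=0, n3=0, n4=1, n5=0, n6=0 [stuck-at-0], n7=1, n8=1, n9=1, n10=0 → 0 — eliminated
  n5 stuck-at-1: n1=0, n2=0, n3=0, n4=1, n5=1 [stuck-at-1], n6=1, n7=1, n8=0, n9=1, n10=1 → 1 — matches
Only n5 stuck-at-1 reproduces the observed 1.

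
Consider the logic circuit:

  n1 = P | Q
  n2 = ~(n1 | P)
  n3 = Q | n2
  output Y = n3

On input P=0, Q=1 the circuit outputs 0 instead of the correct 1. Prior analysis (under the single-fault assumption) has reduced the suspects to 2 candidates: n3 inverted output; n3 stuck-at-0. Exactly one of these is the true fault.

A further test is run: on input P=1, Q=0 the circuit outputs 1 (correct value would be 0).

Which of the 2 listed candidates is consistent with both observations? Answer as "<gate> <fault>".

n3 inverted output

Evaluate each candidate on input P=1, Q=0:
  n3 inverted output: n1=1, n2=0, n3=1 [inverted output] → 1 — matches
  n3 stuck-at-0: n1=1, n2=0, n3=0 [stuck-at-0] → 0 — eliminated
Only n3 inverted output reproduces the observed 1.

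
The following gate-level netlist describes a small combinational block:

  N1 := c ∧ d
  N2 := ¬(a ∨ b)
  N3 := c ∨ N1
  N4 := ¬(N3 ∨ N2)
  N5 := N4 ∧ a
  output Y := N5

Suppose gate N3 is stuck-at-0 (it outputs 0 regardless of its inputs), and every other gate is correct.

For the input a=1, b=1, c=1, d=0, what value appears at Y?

1

Propagate with N3 forced: N1=0, N2=0, N3=0 [stuck-at-0], N4=1, N5=1.
So Y = 1. (Without the fault it would be 0.)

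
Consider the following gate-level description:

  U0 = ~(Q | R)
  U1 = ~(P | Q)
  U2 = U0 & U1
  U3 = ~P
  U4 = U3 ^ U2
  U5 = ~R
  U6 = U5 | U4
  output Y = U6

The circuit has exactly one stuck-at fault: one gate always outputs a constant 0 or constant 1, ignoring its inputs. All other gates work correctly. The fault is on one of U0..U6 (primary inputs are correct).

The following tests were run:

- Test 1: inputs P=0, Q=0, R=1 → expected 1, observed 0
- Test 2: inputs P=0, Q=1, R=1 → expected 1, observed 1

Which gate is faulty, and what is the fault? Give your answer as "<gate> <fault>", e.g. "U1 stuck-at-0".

U0 stuck-at-1

Fault-free values for test 1 (P=0, Q=0, R=1): U0=0, U1=1, U2=0, U3=1, U4=1, U5=0, U6=1, giving Y=1. Observed 0.
Test 1: faults giving observed 0 are {U0 stuck-at-1, U2 stuck-at-1, U3 stuck-at-0, U4 stuck-at-0, U6 stuck-at-0}.
Test 2 (P=0, Q=1, R=1): fault-free U0=0, U1=0, U2=0, U3=1, U4=1, U5=0, U6=1 → 1; observed 1. Eliminates U2 stuck-at-1, U3 stuck-at-0, U4 stuck-at-0, U6 stuck-at-0.
Only U0 stuck-at-1 is consistent with every test.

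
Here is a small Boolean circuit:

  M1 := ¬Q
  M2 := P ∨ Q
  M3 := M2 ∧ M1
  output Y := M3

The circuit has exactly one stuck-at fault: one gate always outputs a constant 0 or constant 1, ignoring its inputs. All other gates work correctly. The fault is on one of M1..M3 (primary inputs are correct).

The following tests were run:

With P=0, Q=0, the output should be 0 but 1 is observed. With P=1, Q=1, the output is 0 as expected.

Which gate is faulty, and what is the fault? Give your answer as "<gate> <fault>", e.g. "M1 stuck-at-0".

Fault-free values for test 1 (P=0, Q=0): M1=1, M2=0, M3=0, giving Y=0. Observed 1.
Test 1: faults giving observed 1 are {M2 stuck-at-1, M3 stuck-at-1}.
Test 2 (P=1, Q=1): fault-free M1=0, M2=1, M3=0 → 0; observed 0. Eliminates M3 stuck-at-1.
Only M2 stuck-at-1 is consistent with every test.

M2 stuck-at-1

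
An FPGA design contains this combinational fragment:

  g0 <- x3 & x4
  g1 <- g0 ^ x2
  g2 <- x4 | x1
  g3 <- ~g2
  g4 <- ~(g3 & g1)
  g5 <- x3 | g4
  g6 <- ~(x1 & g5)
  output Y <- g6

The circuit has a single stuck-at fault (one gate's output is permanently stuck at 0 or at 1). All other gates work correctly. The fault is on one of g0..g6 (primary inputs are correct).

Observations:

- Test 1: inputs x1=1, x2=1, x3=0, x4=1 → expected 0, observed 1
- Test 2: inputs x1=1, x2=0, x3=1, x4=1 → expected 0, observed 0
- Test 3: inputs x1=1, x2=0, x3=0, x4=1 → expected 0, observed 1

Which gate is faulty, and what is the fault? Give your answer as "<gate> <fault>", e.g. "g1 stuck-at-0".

Fault-free values for test 1 (x1=1, x2=1, x3=0, x4=1): g0=0, g1=1, g2=1, g3=0, g4=1, g5=1, g6=0, giving Y=0. Observed 1.
Test 1: faults giving observed 1 are {g2 stuck-at-0, g3 stuck-at-1, g4 stuck-at-0, g5 stuck-at-0, g6 stuck-at-1}.
Test 2 (x1=1, x2=0, x3=1, x4=1): fault-free g0=1, g1=1, g2=1, g3=0, g4=1, g5=1, g6=0 → 0; observed 0. Eliminates g5 stuck-at-0, g6 stuck-at-1.
Test 3 (x1=1, x2=0, x3=0, x4=1): fault-free g0=0, g1=0, g2=1, g3=0, g4=1, g5=1, g6=0 → 0; observed 1. Eliminates g2 stuck-at-0, g3 stuck-at-1.
Only g4 stuck-at-0 is consistent with every test.

g4 stuck-at-0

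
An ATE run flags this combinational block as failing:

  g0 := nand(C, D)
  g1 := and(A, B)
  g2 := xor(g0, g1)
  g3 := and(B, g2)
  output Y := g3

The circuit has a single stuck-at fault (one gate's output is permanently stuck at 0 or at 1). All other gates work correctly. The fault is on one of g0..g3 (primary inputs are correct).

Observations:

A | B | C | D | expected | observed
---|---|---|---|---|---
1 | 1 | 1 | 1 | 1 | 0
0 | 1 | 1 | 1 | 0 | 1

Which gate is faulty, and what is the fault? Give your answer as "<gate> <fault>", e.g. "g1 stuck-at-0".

Fault-free values for test 1 (A=1, B=1, C=1, D=1): g0=0, g1=1, g2=1, g3=1, giving Y=1. Observed 0.
Test 1: faults giving observed 0 are {g0 stuck-at-1, g1 stuck-at-0, g2 stuck-at-0, g3 stuck-at-0}.
Test 2 (A=0, B=1, C=1, D=1): fault-free g0=0, g1=0, g2=0, g3=0 → 0; observed 1. Eliminates g1 stuck-at-0, g2 stuck-at-0, g3 stuck-at-0.
Only g0 stuck-at-1 is consistent with every test.

g0 stuck-at-1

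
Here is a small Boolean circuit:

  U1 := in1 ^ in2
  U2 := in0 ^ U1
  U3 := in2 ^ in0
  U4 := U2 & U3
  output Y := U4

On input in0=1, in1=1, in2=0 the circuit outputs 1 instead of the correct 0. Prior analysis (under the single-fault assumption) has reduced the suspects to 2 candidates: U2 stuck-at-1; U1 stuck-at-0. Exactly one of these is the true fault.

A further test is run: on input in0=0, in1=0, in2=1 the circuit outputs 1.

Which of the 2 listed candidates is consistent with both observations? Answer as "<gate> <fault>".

U2 stuck-at-1

Evaluate each candidate on input in0=0, in1=0, in2=1:
  U2 stuck-at-1: U1=1, U2=1 [stuck-at-1], U3=1, U4=1 → 1 — matches
  U1 stuck-at-0: U1=0 [stuck-at-0], U2=0, U3=1, U4=0 → 0 — eliminated
Only U2 stuck-at-1 reproduces the observed 1.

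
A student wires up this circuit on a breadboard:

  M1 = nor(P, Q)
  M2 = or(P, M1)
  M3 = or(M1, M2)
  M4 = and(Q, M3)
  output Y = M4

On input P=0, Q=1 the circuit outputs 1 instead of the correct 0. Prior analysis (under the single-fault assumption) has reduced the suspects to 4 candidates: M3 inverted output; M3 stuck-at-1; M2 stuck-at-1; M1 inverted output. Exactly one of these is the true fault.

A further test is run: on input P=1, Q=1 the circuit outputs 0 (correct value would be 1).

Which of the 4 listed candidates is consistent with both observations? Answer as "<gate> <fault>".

Evaluate each candidate on input P=1, Q=1:
  M3 inverted output: M1=0, M2=1, M3=0 [inverted output], M4=0 → 0 — matches
  M3 stuck-at-1: M1=0, M2=1, M3=1 [stuck-at-1], M4=1 → 1 — eliminated
  M2 stuck-at-1: M1=0, M2=1 [stuck-at-1], M3=1, M4=1 → 1 — eliminated
  M1 inverted output: M1=1 [inverted output], M2=1, M3=1, M4=1 → 1 — eliminated
Only M3 inverted output reproduces the observed 0.

M3 inverted output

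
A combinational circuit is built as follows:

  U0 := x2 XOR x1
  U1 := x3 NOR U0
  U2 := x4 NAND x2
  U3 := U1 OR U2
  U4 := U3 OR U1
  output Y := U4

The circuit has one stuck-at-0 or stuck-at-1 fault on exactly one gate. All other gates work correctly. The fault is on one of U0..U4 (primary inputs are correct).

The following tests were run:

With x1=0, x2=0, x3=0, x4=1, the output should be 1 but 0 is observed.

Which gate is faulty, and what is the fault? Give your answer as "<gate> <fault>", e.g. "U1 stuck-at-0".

Fault-free values for test 1 (x1=0, x2=0, x3=0, x4=1): U0=0, U1=1, U2=1, U3=1, U4=1, giving Y=1. Observed 0.
Test 1: faults giving observed 0 are {U4 stuck-at-0}.
Only U4 stuck-at-0 is consistent with every test.

U4 stuck-at-0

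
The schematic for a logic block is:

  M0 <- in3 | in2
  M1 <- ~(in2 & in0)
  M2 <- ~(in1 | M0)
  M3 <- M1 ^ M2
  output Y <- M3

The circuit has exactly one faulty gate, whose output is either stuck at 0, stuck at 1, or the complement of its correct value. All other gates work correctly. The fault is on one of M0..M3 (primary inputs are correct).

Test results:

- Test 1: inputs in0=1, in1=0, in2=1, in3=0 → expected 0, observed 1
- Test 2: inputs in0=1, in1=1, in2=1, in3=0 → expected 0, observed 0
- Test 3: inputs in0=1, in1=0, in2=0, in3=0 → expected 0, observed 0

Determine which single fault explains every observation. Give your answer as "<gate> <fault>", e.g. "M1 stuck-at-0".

Fault-free values for test 1 (in0=1, in1=0, in2=1, in3=0): M0=1, M1=0, M2=0, M3=0, giving Y=0. Observed 1.
Test 1: faults giving observed 1 are {M0 stuck-at-0, M0 inverted output, M1 stuck-at-1, M1 inverted output, M2 stuck-at-1, M2 inverted output, M3 stuck-at-1, M3 inverted output}.
Test 2 (in0=1, in1=1, in2=1, in3=0): fault-free M0=1, M1=0, M2=0, M3=0 → 0; observed 0. Eliminates M1 stuck-at-1, M1 inverted output, M2 stuck-at-1, M2 inverted output, M3 stuck-at-1, M3 inverted output.
Test 3 (in0=1, in1=0, in2=0, in3=0): fault-free M0=0, M1=1, M2=1, M3=0 → 0; observed 0. Eliminates M0 inverted output.
Only M0 stuck-at-0 is consistent with every test.

M0 stuck-at-0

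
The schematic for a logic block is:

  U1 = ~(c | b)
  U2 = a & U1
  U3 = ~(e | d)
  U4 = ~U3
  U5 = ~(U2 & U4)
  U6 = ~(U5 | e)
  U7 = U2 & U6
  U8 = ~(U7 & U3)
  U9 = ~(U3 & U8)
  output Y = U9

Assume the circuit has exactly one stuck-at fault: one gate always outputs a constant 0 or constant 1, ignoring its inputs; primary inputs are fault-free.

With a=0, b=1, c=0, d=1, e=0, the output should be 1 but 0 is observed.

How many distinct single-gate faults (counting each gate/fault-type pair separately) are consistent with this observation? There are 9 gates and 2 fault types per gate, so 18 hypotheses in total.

2

Fault-free: U1=0, U2=0, U3=0, U4=1, U5=1, U6=0, U7=0, U8=1, U9=1 → 1. Observed 0.
  U1: none of the 2 fault types match ✗
  U2: none of the 2 fault types match ✗
  U3: stuck-at-1 ✓; others ✗
  U4: none of the 2 fault types match ✗
  U5: none of the 2 fault types match ✗
  U6: none of the 2 fault types match ✗
  U7: none of the 2 fault types match ✗
  U8: none of the 2 fault types match ✗
  U9: stuck-at-0 ✓; others ✗
Consistent faults: {U3 stuck-at-1, U9 stuck-at-0} — 2 in all.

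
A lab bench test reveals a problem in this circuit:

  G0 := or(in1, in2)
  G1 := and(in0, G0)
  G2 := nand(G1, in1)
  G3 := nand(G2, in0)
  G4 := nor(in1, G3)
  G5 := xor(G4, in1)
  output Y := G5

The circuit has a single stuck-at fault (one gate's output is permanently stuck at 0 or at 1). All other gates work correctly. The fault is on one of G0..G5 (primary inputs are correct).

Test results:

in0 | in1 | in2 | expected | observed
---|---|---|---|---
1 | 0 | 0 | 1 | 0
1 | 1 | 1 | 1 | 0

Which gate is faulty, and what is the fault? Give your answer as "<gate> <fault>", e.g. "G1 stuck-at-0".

G5 stuck-at-0

Fault-free values for test 1 (in0=1, in1=0, in2=0): G0=0, G1=0, G2=1, G3=0, G4=1, G5=1, giving Y=1. Observed 0.
Test 1: faults giving observed 0 are {G2 stuck-at-0, G3 stuck-at-1, G4 stuck-at-0, G5 stuck-at-0}.
Test 2 (in0=1, in1=1, in2=1): fault-free G0=1, G1=1, G2=0, G3=1, G4=0, G5=1 → 1; observed 0. Eliminates G2 stuck-at-0, G3 stuck-at-1, G4 stuck-at-0.
Only G5 stuck-at-0 is consistent with every test.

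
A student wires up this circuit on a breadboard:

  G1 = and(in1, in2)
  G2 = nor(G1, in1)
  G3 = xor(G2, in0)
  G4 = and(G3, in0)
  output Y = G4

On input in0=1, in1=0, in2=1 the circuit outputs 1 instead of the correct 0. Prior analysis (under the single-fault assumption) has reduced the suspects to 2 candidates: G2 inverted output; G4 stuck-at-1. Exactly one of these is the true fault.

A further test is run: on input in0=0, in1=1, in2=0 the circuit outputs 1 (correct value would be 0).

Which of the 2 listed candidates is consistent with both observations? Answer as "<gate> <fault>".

G4 stuck-at-1

Evaluate each candidate on input in0=0, in1=1, in2=0:
  G2 inverted output: G1=0, G2=1 [inverted output], G3=1, G4=0 → 0 — eliminated
  G4 stuck-at-1: G1=0, G2=0, G3=0, G4=1 [stuck-at-1] → 1 — matches
Only G4 stuck-at-1 reproduces the observed 1.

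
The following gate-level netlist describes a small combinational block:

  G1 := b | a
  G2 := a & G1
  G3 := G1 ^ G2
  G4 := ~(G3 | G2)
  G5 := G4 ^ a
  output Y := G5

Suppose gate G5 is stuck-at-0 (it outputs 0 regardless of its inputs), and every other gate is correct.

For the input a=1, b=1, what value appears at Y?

Propagate with G5 forced: G1=1, G2=1, G3=0, G4=0, G5=0 [stuck-at-0].
So Y = 0. (Without the fault it would be 1.)

0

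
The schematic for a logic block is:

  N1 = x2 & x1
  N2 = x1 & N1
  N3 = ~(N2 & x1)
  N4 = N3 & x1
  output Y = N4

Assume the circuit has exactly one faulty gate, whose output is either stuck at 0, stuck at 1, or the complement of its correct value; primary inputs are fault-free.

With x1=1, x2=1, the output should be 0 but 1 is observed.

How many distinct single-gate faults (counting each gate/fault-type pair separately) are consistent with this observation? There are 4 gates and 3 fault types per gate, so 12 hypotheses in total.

8

Fault-free: N1=1, N2=1, N3=0, N4=0 → 0. Observed 1.
  N1 stuck-at-0: output 1 ✓
  N1 stuck-at-1: output 0 ✗
  N1 inverted output: output 1 ✓
  N2 stuck-at-0: output 1 ✓
  N2 stuck-at-1: output 0 ✗
  N2 inverted output: output 1 ✓
  N3 stuck-at-0: output 0 ✗
  N3 stuck-at-1: output 1 ✓
  N3 inverted output: output 1 ✓
  N4 stuck-at-0: output 0 ✗
  N4 stuck-at-1: output 1 ✓
  N4 inverted output: output 1 ✓
Consistent faults: {N1 stuck-at-0, N1 inverted output, N2 stuck-at-0, N2 inverted output, N3 stuck-at-1, N3 inverted output, N4 stuck-at-1, N4 inverted output} — 8 in all.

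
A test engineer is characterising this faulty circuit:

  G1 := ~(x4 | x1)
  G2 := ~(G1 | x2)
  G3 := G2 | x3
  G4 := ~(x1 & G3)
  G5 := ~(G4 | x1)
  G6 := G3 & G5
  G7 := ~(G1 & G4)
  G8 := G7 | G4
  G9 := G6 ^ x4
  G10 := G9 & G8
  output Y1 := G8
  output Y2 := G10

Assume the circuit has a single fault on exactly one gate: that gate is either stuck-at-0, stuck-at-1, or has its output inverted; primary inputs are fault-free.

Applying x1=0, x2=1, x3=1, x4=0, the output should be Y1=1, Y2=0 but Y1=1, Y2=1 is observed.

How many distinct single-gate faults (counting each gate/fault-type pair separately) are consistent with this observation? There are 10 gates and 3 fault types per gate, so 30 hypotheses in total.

10

Fault-free: G1=1, G2=0, G3=1, G4=1, G5=0, G6=0, G7=0, G8=1, G9=0, G10=0 → Y1=1, Y2=0. Observed Y1=1, Y2=1.
  G1: none of the 3 fault types match ✗
  G2: none of the 3 fault types match ✗
  G3: none of the 3 fault types match ✗
  G4: stuck-at-0, inverted output ✓; others ✗
  G5: stuck-at-1, inverted output ✓; others ✗
  G6: stuck-at-1, inverted output ✓; others ✗
  G7: none of the 3 fault types match ✗
  G8: none of the 3 fault types match ✗
  G9: stuck-at-1, inverted output ✓; others ✗
  G10: stuck-at-1, inverted output ✓; others ✗
Consistent faults: {G4 stuck-at-0, G4 inverted output, G5 stuck-at-1, G5 inverted output, G6 stuck-at-1, G6 inverted output, G9 stuck-at-1, G9 inverted output, G10 stuck-at-1, G10 inverted output} — 10 in all.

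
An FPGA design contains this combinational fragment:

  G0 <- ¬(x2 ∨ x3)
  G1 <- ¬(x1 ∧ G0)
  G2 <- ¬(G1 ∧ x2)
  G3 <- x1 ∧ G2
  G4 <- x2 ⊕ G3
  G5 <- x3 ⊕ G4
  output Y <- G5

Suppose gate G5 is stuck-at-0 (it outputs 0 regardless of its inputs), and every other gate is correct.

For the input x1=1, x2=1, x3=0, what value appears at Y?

Propagate with G5 forced: G0=0, G1=1, G2=0, G3=0, G4=1, G5=0 [stuck-at-0].
So Y = 0. (Without the fault it would be 1.)

0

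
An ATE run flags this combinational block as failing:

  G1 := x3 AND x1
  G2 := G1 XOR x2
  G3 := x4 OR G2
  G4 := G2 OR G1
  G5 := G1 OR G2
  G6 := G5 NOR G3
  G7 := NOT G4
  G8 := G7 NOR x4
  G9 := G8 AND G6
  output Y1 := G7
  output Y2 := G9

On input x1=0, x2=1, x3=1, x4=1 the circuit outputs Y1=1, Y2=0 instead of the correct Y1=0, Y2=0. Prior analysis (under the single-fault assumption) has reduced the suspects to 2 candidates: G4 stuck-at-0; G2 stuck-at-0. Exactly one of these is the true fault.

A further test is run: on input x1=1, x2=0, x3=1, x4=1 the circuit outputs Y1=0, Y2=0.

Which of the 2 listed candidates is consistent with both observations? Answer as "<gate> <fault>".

Evaluate each candidate on input x1=1, x2=0, x3=1, x4=1:
  G4 stuck-at-0: G1=1, G2=1, G3=1, G4=0 [stuck-at-0], G5=1, G6=0, G7=1, G8=0, G9=0 → Y1=1, Y2=0 — eliminated
  G2 stuck-at-0: G1=1, G2=0 [stuck-at-0], G3=1, G4=1, G5=1, G6=0, G7=0, G8=0, G9=0 → Y1=0, Y2=0 — matches
Only G2 stuck-at-0 reproduces the observed Y1=0, Y2=0.

G2 stuck-at-0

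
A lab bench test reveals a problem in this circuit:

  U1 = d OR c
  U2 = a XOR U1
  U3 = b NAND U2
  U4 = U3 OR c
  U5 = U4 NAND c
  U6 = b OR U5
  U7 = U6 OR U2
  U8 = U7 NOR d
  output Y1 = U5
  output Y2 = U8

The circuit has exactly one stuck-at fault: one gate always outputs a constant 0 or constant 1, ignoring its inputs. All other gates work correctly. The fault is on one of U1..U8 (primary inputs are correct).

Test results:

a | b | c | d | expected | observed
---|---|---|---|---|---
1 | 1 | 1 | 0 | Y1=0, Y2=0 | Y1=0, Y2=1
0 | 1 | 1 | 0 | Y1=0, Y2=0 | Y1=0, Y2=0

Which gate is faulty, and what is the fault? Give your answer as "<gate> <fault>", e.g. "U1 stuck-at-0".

U6 stuck-at-0

Fault-free values for test 1 (a=1, b=1, c=1, d=0): U1=1, U2=0, U3=1, U4=1, U5=0, U6=1, U7=1, U8=0, giving Y1=0, Y2=0. Observed Y1=0, Y2=1.
Test 1: faults giving observed Y1=0, Y2=1 are {U6 stuck-at-0, U7 stuck-at-0, U8 stuck-at-1}.
Test 2 (a=0, b=1, c=1, d=0): fault-free U1=1, U2=1, U3=0, U4=1, U5=0, U6=1, U7=1, U8=0 → Y1=0, Y2=0; observed Y1=0, Y2=0. Eliminates U7 stuck-at-0, U8 stuck-at-1.
Only U6 stuck-at-0 is consistent with every test.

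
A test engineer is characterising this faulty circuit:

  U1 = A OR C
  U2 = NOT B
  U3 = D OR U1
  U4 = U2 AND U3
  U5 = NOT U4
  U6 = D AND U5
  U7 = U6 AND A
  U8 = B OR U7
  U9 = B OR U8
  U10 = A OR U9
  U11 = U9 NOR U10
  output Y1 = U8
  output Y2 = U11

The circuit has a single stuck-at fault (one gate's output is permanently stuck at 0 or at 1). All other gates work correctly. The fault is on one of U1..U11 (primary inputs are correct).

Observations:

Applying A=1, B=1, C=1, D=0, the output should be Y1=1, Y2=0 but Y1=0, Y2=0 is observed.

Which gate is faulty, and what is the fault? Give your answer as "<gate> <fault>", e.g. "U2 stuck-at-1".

U8 stuck-at-0

Fault-free values for test 1 (A=1, B=1, C=1, D=0): U1=1, U2=0, U3=1, U4=0, U5=1, U6=0, U7=0, U8=1, U9=1, U10=1, U11=0, giving Y1=1, Y2=0. Observed Y1=0, Y2=0.
Test 1: faults giving observed Y1=0, Y2=0 are {U8 stuck-at-0}.
Only U8 stuck-at-0 is consistent with every test.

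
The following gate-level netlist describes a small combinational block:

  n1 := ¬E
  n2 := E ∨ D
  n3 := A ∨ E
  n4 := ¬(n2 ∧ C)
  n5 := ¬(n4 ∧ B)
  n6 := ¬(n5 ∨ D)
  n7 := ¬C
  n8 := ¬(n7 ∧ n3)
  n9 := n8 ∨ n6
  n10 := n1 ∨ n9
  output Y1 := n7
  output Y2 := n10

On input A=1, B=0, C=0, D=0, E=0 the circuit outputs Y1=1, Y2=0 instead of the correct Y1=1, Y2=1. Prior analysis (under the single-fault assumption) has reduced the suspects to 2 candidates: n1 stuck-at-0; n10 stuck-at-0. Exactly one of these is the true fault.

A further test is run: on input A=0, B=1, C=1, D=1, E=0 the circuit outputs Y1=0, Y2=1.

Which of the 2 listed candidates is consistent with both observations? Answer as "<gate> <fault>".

Evaluate each candidate on input A=0, B=1, C=1, D=1, E=0:
  n1 stuck-at-0: n1=0 [stuck-at-0], n2=1, n3=0, n4=0, n5=1, n6=0, n7=0, n8=1, n9=1, n10=1 → Y1=0, Y2=1 — matches
  n10 stuck-at-0: n1=1, n2=1, n3=0, n4=0, n5=1, n6=0, n7=0, n8=1, n9=1, n10=0 [stuck-at-0] → Y1=0, Y2=0 — eliminated
Only n1 stuck-at-0 reproduces the observed Y1=0, Y2=1.

n1 stuck-at-0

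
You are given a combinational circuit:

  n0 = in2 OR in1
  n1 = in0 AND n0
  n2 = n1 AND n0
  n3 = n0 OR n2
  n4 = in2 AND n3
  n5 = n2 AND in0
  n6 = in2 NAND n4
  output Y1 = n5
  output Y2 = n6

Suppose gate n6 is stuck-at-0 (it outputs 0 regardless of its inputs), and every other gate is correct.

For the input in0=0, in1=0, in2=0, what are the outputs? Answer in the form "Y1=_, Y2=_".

Y1=0, Y2=0

Propagate with n6 forced: n0=0, n1=0, n2=0, n3=0, n4=0, n5=0, n6=0 [stuck-at-0].
So the outputs are Y1=0, Y2=0. (Without the fault they would be Y1=0, Y2=1.)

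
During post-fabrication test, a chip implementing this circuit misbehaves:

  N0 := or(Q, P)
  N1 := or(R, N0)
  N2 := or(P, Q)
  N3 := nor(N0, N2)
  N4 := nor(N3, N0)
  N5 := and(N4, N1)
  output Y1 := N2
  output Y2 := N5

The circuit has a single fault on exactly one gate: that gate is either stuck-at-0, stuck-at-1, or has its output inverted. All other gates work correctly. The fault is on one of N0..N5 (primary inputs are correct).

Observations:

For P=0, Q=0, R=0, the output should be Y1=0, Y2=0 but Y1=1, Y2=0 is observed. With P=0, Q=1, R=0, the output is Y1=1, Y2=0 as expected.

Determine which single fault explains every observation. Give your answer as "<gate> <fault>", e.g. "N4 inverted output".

N2 stuck-at-1

Fault-free values for test 1 (P=0, Q=0, R=0): N0=0, N1=0, N2=0, N3=1, N4=0, N5=0, giving Y1=0, Y2=0. Observed Y1=1, Y2=0.
Test 1: faults giving observed Y1=1, Y2=0 are {N2 stuck-at-1, N2 inverted output}.
Test 2 (P=0, Q=1, R=0): fault-free N0=1, N1=1, N2=1, N3=0, N4=0, N5=0 → Y1=1, Y2=0; observed Y1=1, Y2=0. Eliminates N2 inverted output.
Only N2 stuck-at-1 is consistent with every test.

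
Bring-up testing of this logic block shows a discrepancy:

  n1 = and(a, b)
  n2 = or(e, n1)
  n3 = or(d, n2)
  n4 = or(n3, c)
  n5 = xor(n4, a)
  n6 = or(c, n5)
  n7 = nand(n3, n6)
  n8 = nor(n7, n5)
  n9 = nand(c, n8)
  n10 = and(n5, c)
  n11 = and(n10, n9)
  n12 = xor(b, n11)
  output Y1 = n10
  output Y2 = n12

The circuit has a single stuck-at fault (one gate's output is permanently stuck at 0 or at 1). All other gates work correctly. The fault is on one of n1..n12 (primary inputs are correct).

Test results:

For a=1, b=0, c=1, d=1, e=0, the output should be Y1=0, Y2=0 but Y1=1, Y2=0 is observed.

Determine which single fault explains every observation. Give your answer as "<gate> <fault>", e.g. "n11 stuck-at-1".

Fault-free values for test 1 (a=1, b=0, c=1, d=1, e=0): n1=0, n2=0, n3=1, n4=1, n5=0, n6=1, n7=0, n8=1, n9=0, n10=0, n11=0, n12=0, giving Y1=0, Y2=0. Observed Y1=1, Y2=0.
Test 1: faults giving observed Y1=1, Y2=0 are {n10 stuck-at-1}.
Only n10 stuck-at-1 is consistent with every test.

n10 stuck-at-1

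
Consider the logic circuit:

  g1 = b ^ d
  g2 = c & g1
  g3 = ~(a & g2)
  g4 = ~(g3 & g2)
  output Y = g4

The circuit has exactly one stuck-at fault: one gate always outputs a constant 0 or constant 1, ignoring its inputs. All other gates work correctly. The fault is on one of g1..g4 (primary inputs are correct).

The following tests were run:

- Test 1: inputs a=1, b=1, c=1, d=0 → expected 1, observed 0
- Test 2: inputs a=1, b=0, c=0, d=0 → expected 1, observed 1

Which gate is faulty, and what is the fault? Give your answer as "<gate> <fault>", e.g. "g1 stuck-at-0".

Fault-free values for test 1 (a=1, b=1, c=1, d=0): g1=1, g2=1, g3=0, g4=1, giving Y=1. Observed 0.
Test 1: faults giving observed 0 are {g3 stuck-at-1, g4 stuck-at-0}.
Test 2 (a=1, b=0, c=0, d=0): fault-free g1=0, g2=0, g3=1, g4=1 → 1; observed 1. Eliminates g4 stuck-at-0.
Only g3 stuck-at-1 is consistent with every test.

g3 stuck-at-1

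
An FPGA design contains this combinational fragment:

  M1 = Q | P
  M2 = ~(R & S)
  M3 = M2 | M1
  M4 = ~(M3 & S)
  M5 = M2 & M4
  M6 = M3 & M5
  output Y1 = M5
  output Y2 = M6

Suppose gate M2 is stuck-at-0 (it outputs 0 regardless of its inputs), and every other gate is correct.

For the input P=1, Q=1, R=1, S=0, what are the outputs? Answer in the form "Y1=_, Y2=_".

Y1=0, Y2=0

Propagate with M2 forced: M1=1, M2=0 [stuck-at-0], M3=1, M4=1, M5=0, M6=0.
So the outputs are Y1=0, Y2=0. (Without the fault they would be Y1=1, Y2=1.)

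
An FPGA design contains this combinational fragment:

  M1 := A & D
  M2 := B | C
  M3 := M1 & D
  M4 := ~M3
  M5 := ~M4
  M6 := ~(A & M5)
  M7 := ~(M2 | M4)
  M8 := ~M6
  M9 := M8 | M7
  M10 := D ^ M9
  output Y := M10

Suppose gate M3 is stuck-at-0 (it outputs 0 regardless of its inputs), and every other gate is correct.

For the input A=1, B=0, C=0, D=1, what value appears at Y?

Propagate with M3 forced: M1=1, M2=0, M3=0 [stuck-at-0], M4=1, M5=0, M6=1, M7=0, M8=0, M9=0, M10=1.
So Y = 1. (Without the fault it would be 0.)

1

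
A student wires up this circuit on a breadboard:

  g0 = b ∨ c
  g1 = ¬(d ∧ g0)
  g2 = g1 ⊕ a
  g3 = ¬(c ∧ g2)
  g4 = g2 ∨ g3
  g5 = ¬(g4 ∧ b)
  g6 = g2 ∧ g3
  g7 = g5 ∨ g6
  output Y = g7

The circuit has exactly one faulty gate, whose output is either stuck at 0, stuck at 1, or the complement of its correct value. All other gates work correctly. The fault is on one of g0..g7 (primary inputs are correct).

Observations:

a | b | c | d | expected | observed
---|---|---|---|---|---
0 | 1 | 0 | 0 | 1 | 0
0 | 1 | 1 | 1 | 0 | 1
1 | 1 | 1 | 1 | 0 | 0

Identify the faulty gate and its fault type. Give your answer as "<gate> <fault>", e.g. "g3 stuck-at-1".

Fault-free values for test 1 (a=0, b=1, c=0, d=0): g0=1, g1=1, g2=1, g3=1, g4=1, g5=0, g6=1, g7=1, giving Y=1. Observed 0.
Test 1: faults giving observed 0 are {g1 stuck-at-0, g1 inverted output, g2 stuck-at-0, g2 inverted output, g3 stuck-at-0, g3 inverted output, g6 stuck-at-0, g6 inverted output, g7 stuck-at-0, g7 inverted output}.
Test 2 (a=0, b=1, c=1, d=1): fault-free g0=1, g1=0, g2=0, g3=1, g4=1, g5=0, g6=0, g7=0 → 0; observed 1. Eliminates g1 stuck-at-0, g1 inverted output, g2 stuck-at-0, g2 inverted output, g6 stuck-at-0, g7 stuck-at-0.
Test 3 (a=1, b=1, c=1, d=1): fault-free g0=1, g1=0, g2=1, g3=0, g4=1, g5=0, g6=0, g7=0 → 0; observed 0. Eliminates g3 inverted output, g6 inverted output, g7 inverted output.
Only g3 stuck-at-0 is consistent with every test.

g3 stuck-at-0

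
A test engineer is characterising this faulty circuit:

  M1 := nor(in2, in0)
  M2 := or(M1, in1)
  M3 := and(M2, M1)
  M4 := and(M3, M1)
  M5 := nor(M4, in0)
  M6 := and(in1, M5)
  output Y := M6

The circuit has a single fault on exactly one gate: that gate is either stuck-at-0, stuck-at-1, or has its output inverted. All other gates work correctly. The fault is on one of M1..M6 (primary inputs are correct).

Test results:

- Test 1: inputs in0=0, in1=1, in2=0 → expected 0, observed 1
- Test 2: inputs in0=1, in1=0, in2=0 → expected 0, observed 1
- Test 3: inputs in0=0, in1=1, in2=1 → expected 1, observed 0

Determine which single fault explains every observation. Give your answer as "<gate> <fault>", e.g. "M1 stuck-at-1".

Fault-free values for test 1 (in0=0, in1=1, in2=0): M1=1, M2=1, M3=1, M4=1, M5=0, M6=0, giving Y=0. Observed 1.
Test 1: faults giving observed 1 are {M1 stuck-at-0, M1 inverted output, M2 stuck-at-0, M2 inverted output, M3 stuck-at-0, M3 inverted output, M4 stuck-at-0, M4 inverted output, M5 stuck-at-1, M5 inverted output, M6 stuck-at-1, M6 inverted output}.
Test 2 (in0=1, in1=0, in2=0): fault-free M1=0, M2=0, M3=0, M4=0, M5=0, M6=0 → 0; observed 1. Eliminates M1 stuck-at-0, M1 inverted output, M2 stuck-at-0, M2 inverted output, M3 stuck-at-0, M3 inverted output, M4 stuck-at-0, M4 inverted output, M5 stuck-at-1, M5 inverted output.
Test 3 (in0=0, in1=1, in2=1): fault-free M1=0, M2=1, M3=0, M4=0, M5=1, M6=1 → 1; observed 0. Eliminates M6 stuck-at-1.
Only M6 inverted output is consistent with every test.

M6 inverted output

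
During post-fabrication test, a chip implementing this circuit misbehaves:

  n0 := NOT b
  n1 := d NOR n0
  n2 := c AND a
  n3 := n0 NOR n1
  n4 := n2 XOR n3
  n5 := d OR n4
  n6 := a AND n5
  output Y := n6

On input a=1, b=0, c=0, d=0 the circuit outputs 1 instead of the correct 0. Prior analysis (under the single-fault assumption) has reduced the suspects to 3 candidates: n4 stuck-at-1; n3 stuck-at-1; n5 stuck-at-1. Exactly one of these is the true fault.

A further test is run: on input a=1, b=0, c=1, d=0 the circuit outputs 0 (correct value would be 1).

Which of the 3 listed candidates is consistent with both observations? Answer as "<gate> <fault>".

Evaluate each candidate on input a=1, b=0, c=1, d=0:
  n4 stuck-at-1: n0=1, n1=0, n2=1, n3=0, n4=1 [stuck-at-1], n5=1, n6=1 → 1 — eliminated
  n3 stuck-at-1: n0=1, n1=0, n2=1, n3=1 [stuck-at-1], n4=0, n5=0, n6=0 → 0 — matches
  n5 stuck-at-1: n0=1, n1=0, n2=1, n3=0, n4=1, n5=1 [stuck-at-1], n6=1 → 1 — eliminated
Only n3 stuck-at-1 reproduces the observed 0.

n3 stuck-at-1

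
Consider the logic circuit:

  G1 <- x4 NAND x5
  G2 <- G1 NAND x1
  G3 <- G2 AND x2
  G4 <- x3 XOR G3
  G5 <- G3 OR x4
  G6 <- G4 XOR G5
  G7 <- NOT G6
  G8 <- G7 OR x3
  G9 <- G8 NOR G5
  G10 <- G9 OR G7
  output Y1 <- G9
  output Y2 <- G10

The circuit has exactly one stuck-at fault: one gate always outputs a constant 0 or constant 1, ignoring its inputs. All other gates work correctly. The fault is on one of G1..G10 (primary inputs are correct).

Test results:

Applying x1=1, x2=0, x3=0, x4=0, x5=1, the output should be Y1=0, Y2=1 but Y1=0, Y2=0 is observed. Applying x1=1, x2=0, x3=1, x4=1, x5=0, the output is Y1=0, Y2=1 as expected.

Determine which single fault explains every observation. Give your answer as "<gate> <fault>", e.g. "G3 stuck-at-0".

Fault-free values for test 1 (x1=1, x2=0, x3=0, x4=0, x5=1): G1=1, G2=0, G3=0, G4=0, G5=0, G6=0, G7=1, G8=1, G9=0, G10=1, giving Y1=0, Y2=1. Observed Y1=0, Y2=0.
Test 1: faults giving observed Y1=0, Y2=0 are {G5 stuck-at-1, G10 stuck-at-0}.
Test 2 (x1=1, x2=0, x3=1, x4=1, x5=0): fault-free G1=1, G2=0, G3=0, G4=1, G5=1, G6=0, G7=1, G8=1, G9=0, G10=1 → Y1=0, Y2=1; observed Y1=0, Y2=1. Eliminates G10 stuck-at-0.
Only G5 stuck-at-1 is consistent with every test.

G5 stuck-at-1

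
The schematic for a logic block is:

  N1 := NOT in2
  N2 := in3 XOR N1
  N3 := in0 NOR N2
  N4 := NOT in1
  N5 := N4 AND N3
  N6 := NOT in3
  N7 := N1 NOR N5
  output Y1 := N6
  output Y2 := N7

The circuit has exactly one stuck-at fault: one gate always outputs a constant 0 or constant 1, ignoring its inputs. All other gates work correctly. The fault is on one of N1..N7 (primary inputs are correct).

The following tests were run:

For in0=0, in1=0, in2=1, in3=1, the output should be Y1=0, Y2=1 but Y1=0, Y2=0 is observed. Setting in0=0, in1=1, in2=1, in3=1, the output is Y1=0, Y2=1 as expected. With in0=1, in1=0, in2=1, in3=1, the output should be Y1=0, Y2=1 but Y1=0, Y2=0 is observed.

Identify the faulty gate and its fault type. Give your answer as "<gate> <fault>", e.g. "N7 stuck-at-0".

N3 stuck-at-1

Fault-free values for test 1 (in0=0, in1=0, in2=1, in3=1): N1=0, N2=1, N3=0, N4=1, N5=0, N6=0, N7=1, giving Y1=0, Y2=1. Observed Y1=0, Y2=0.
Test 1: faults giving observed Y1=0, Y2=0 are {N1 stuck-at-1, N2 stuck-at-0, N3 stuck-at-1, N5 stuck-at-1, N7 stuck-at-0}.
Test 2 (in0=0, in1=1, in2=1, in3=1): fault-free N1=0, N2=1, N3=0, N4=0, N5=0, N6=0, N7=1 → Y1=0, Y2=1; observed Y1=0, Y2=1. Eliminates N1 stuck-at-1, N5 stuck-at-1, N7 stuck-at-0.
Test 3 (in0=1, in1=0, in2=1, in3=1): fault-free N1=0, N2=1, N3=0, N4=1, N5=0, N6=0, N7=1 → Y1=0, Y2=1; observed Y1=0, Y2=0. Eliminates N2 stuck-at-0.
Only N3 stuck-at-1 is consistent with every test.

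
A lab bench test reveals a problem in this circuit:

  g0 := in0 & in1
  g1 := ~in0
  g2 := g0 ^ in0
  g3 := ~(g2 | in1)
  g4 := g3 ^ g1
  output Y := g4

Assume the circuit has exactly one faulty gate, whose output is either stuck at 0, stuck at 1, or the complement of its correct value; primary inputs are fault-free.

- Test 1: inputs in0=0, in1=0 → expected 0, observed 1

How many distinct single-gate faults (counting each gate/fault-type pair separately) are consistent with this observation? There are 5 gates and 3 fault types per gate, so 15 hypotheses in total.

Fault-free: g0=0, g1=1, g2=0, g3=1, g4=0 → 0. Observed 1.
  g0: stuck-at-1, inverted output ✓; others ✗
  g1: stuck-at-0, inverted output ✓; others ✗
  g2: stuck-at-1, inverted output ✓; others ✗
  g3: stuck-at-0, inverted output ✓; others ✗
  g4: stuck-at-1, inverted output ✓; others ✗
Consistent faults: {g0 stuck-at-1, g0 inverted output, g1 stuck-at-0, g1 inverted output, g2 stuck-at-1, g2 inverted output, g3 stuck-at-0, g3 inverted output, g4 stuck-at-1, g4 inverted output} — 10 in all.

10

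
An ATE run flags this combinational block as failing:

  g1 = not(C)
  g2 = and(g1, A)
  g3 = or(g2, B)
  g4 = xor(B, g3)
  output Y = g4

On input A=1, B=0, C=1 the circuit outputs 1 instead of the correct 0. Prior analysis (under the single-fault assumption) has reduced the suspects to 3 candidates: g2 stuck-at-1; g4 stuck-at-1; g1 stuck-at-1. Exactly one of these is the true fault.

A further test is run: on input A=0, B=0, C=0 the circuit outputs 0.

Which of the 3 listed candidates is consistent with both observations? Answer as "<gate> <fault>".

Evaluate each candidate on input A=0, B=0, C=0:
  g2 stuck-at-1: g1=1, g2=1 [stuck-at-1], g3=1, g4=1 → 1 — eliminated
  g4 stuck-at-1: g1=1, g2=0, g3=0, g4=1 [stuck-at-1] → 1 — eliminated
  g1 stuck-at-1: g1=1 [stuck-at-1], g2=0, g3=0, g4=0 → 0 — matches
Only g1 stuck-at-1 reproduces the observed 0.

g1 stuck-at-1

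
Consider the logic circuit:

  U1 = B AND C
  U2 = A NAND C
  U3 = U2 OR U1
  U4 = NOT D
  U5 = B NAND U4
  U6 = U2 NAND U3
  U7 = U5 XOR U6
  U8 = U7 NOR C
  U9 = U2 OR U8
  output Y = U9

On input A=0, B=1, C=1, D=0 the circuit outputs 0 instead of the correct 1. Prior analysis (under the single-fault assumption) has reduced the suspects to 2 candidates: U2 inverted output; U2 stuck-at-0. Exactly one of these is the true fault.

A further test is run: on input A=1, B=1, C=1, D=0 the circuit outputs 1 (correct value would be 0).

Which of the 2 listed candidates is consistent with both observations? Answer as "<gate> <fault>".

Evaluate each candidate on input A=1, B=1, C=1, D=0:
  U2 inverted output: U1=1, U2=1 [inverted output], U3=1, U4=1, U5=0, U6=0, U7=0, U8=0, U9=1 → 1 — matches
  U2 stuck-at-0: U1=1, U2=0 [stuck-at-0], U3=1, U4=1, U5=0, U6=1, U7=1, U8=0, U9=0 → 0 — eliminated
Only U2 inverted output reproduces the observed 1.

U2 inverted output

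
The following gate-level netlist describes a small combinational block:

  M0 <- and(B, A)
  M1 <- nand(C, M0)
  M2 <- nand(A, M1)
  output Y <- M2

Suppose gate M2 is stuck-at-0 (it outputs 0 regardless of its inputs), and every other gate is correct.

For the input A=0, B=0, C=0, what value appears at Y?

Propagate with M2 forced: M0=0, M1=1, M2=0 [stuck-at-0].
So Y = 0. (Without the fault it would be 1.)

0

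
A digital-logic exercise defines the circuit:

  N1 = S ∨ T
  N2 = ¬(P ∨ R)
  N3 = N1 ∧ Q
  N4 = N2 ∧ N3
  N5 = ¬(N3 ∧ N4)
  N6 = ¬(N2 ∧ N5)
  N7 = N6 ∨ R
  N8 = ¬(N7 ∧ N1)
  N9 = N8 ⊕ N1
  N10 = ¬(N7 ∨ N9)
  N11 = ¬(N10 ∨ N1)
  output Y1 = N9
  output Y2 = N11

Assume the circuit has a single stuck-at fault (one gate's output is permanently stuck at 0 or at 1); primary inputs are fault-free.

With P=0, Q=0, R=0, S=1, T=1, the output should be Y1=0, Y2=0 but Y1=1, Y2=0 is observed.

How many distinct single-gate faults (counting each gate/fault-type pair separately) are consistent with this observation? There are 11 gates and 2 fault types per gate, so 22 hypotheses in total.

Fault-free: N1=1, N2=1, N3=0, N4=0, N5=1, N6=0, N7=0, N8=1, N9=0, N10=1, N11=0 → Y1=0, Y2=0. Observed Y1=1, Y2=0.
  N1: none of the 2 fault types match ✗
  N2: stuck-at-0 ✓; others ✗
  N3: stuck-at-1 ✓; others ✗
  N4: none of the 2 fault types match ✗
  N5: stuck-at-0 ✓; others ✗
  N6: stuck-at-1 ✓; others ✗
  N7: stuck-at-1 ✓; others ✗
  N8: stuck-at-0 ✓; others ✗
  N9: stuck-at-1 ✓; others ✗
  N10: none of the 2 fault types match ✗
  N11: none of the 2 fault types match ✗
Consistent faults: {N2 stuck-at-0, N3 stuck-at-1, N5 stuck-at-0, N6 stuck-at-1, N7 stuck-at-1, N8 stuck-at-0, N9 stuck-at-1} — 7 in all.

7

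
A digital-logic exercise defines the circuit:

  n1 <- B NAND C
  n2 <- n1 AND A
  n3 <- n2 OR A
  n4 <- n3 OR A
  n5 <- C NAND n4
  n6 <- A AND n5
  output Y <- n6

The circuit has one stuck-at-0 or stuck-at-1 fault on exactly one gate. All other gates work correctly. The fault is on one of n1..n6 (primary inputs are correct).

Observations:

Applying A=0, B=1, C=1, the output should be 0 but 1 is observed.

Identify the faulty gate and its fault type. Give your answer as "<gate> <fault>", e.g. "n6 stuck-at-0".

n6 stuck-at-1

Fault-free values for test 1 (A=0, B=1, C=1): n1=0, n2=0, n3=0, n4=0, n5=1, n6=0, giving Y=0. Observed 1.
Test 1: faults giving observed 1 are {n6 stuck-at-1}.
Only n6 stuck-at-1 is consistent with every test.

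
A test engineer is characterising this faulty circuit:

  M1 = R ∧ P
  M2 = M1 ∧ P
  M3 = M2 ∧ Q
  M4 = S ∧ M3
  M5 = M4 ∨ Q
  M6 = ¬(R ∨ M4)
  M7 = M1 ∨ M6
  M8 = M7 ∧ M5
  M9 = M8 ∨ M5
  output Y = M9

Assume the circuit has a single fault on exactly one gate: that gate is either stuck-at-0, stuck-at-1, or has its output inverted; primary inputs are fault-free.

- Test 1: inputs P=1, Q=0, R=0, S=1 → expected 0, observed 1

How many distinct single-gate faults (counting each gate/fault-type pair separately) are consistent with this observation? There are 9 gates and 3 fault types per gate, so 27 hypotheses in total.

Fault-free: M1=0, M2=0, M3=0, M4=0, M5=0, M6=1, M7=1, M8=0, M9=0 → 0. Observed 1.
  M1: none of the 3 fault types match ✗
  M2: none of the 3 fault types match ✗
  M3: stuck-at-1, inverted output ✓; others ✗
  M4: stuck-at-1, inverted output ✓; others ✗
  M5: stuck-at-1, inverted output ✓; others ✗
  M6: none of the 3 fault types match ✗
  M7: none of the 3 fault types match ✗
  M8: stuck-at-1, inverted output ✓; others ✗
  M9: stuck-at-1, inverted output ✓; others ✗
Consistent faults: {M3 stuck-at-1, M3 inverted output, M4 stuck-at-1, M4 inverted output, M5 stuck-at-1, M5 inverted output, M8 stuck-at-1, M8 inverted output, M9 stuck-at-1, M9 inverted output} — 10 in all.

10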